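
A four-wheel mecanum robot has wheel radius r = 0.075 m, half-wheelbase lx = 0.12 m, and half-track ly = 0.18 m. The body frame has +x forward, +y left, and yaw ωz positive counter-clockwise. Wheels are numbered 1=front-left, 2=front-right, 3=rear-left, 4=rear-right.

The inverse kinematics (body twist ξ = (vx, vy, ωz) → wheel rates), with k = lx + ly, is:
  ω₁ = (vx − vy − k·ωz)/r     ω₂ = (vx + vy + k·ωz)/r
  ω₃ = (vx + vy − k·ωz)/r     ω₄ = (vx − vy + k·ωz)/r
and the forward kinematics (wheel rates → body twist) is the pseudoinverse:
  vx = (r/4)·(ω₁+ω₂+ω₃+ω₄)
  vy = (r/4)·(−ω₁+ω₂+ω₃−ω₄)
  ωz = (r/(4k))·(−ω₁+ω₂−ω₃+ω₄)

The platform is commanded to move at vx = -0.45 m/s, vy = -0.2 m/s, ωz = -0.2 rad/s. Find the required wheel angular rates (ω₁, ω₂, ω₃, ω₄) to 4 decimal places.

k = lx + ly = 0.12 + 0.18 = 0.3000;  k·ωz = 0.3000·-0.2 = -0.0600
ω₁ (FL) = (vx − vy − k·ωz)/r = -0.1900/0.075 = -2.5333
ω₂ (FR) = (vx + vy + k·ωz)/r = -0.7100/0.075 = -9.4667
ω₃ (RL) = (vx + vy − k·ωz)/r = -0.5900/0.075 = -7.8667
ω₄ (RR) = (vx − vy + k·ωz)/r = -0.3100/0.075 = -4.1333

(-2.5333, -9.4667, -7.8667, -4.1333)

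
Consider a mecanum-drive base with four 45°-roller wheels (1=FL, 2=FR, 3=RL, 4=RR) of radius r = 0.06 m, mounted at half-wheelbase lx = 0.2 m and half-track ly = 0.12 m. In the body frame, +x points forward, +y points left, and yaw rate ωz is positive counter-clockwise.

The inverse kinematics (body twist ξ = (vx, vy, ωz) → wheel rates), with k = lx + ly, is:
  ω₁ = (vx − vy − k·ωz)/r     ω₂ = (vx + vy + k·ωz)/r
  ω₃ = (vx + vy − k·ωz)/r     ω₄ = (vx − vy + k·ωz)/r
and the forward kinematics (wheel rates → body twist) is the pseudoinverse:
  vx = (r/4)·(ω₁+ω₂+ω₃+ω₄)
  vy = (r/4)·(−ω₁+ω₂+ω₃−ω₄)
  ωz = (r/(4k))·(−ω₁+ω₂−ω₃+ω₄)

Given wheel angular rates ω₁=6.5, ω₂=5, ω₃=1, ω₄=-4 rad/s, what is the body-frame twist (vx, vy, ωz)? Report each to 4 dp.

(0.1275, 0.0525, -0.3047)

k = lx + ly = 0.2 + 0.12 = 0.3200
ω₁+ω₂+ω₃+ω₄ = 8.5000  →  vx = (0.06/4)·8.5000 = 0.1275
−ω₁+ω₂+ω₃−ω₄ = 3.5000  →  vy = (0.06/4)·3.5000 = 0.0525
−ω₁+ω₂−ω₃+ω₄ = -6.5000  →  ωz = (0.06/1.2800)·-6.5000 = -0.3047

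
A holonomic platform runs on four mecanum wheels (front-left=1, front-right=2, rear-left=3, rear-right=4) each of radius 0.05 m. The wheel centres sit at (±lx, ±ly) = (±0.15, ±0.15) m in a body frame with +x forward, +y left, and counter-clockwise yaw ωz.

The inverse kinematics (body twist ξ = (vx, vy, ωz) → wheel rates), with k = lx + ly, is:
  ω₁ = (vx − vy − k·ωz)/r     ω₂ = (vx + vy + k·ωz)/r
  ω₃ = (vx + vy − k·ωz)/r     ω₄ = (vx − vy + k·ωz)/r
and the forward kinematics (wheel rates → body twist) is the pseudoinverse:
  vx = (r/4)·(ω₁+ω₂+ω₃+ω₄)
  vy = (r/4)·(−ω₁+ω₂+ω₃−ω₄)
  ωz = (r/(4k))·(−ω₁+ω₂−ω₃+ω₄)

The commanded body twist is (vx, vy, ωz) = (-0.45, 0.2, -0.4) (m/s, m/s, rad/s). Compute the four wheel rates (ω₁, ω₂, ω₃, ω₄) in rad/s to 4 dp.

k = lx + ly = 0.15 + 0.15 = 0.3000;  k·ωz = 0.3000·-0.4 = -0.1200
ω₁ (FL) = (vx − vy − k·ωz)/r = -0.5300/0.05 = -10.6000
ω₂ (FR) = (vx + vy + k·ωz)/r = -0.3700/0.05 = -7.4000
ω₃ (RL) = (vx + vy − k·ωz)/r = -0.1300/0.05 = -2.6000
ω₄ (RR) = (vx − vy + k·ωz)/r = -0.7700/0.05 = -15.4000

(-10.6000, -7.4000, -2.6000, -15.4000)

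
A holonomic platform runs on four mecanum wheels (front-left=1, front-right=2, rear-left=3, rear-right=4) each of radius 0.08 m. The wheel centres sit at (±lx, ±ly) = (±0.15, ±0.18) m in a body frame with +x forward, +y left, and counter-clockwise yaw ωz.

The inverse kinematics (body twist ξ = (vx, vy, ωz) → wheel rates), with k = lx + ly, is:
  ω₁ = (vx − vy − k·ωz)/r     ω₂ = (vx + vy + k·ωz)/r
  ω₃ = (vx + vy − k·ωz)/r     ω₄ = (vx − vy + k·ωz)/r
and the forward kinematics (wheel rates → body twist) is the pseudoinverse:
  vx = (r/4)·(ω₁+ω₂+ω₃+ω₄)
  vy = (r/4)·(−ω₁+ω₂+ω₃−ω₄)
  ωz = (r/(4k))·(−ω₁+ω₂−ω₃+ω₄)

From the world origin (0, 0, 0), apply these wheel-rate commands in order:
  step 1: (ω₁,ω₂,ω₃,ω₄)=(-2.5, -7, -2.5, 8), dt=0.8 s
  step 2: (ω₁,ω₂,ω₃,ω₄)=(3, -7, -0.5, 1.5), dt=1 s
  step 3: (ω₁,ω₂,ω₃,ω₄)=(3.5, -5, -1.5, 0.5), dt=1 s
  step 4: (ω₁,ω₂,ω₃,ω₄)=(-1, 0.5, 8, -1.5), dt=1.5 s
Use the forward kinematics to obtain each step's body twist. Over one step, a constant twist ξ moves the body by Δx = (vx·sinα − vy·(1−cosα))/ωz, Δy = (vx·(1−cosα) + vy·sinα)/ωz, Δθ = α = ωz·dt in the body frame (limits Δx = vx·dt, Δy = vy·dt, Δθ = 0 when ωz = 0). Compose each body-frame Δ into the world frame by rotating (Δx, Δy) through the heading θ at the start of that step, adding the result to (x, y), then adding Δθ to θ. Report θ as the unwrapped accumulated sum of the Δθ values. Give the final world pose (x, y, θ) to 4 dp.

(0.1633, -0.6161, -1.3152)

step 1: ξ=(vx,vy,ωz)=(-0.0800, -0.3000, 0.3636), dt=0.8 → body Δ=(-0.0284, -0.2459, 0.2909) → world pose (-0.0284, -0.2459, 0.2909)
step 2: ξ=(vx,vy,ωz)=(-0.0600, -0.2400, -0.4848), dt=1.0 → body Δ=(-0.1147, -0.2164, -0.4848) → world pose (-0.0763, -0.4861, -0.1939)
step 3: ξ=(vx,vy,ωz)=(-0.0500, -0.2100, -0.3939), dt=1.0 → body Δ=(-0.0895, -0.1949, -0.3939) → world pose (-0.2017, -0.6601, -0.5879)
step 4: ξ=(vx,vy,ωz)=(0.1200, 0.2200, -0.4848), dt=1.5 → body Δ=(0.2793, 0.2390, -0.7273) → world pose (0.1633, -0.6161, -1.3152)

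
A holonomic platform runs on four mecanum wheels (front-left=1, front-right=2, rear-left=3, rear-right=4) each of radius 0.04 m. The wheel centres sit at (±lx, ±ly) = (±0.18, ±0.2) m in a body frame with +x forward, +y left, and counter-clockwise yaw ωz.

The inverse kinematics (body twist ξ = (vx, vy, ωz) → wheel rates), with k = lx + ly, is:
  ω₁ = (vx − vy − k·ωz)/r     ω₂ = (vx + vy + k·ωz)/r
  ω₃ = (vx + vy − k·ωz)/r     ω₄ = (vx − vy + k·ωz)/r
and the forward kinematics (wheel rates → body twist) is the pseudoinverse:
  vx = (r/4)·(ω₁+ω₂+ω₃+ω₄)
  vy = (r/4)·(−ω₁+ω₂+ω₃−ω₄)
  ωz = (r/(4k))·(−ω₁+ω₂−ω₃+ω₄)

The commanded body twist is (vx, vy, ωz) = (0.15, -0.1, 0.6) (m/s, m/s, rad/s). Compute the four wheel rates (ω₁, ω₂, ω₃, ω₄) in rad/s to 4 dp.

(0.5500, 6.9500, -4.4500, 11.9500)

k = lx + ly = 0.18 + 0.2 = 0.3800;  k·ωz = 0.3800·0.6 = 0.2280
ω₁ (FL) = (vx − vy − k·ωz)/r = 0.0220/0.04 = 0.5500
ω₂ (FR) = (vx + vy + k·ωz)/r = 0.2780/0.04 = 6.9500
ω₃ (RL) = (vx + vy − k·ωz)/r = -0.1780/0.04 = -4.4500
ω₄ (RR) = (vx − vy + k·ωz)/r = 0.4780/0.04 = 11.9500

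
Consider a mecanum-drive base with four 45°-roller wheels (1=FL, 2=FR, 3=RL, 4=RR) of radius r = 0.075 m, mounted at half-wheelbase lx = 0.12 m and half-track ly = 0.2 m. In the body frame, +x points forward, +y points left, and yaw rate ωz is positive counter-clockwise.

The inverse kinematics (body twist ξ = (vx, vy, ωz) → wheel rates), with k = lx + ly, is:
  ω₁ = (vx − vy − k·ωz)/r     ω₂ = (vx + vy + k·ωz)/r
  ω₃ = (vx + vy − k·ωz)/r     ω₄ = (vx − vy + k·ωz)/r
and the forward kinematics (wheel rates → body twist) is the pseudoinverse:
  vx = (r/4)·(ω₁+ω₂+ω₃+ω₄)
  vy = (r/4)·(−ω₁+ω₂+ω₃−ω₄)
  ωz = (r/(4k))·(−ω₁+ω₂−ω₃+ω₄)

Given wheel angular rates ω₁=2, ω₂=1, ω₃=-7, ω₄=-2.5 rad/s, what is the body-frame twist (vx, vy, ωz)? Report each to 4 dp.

(-0.1219, -0.1031, 0.2051)

k = lx + ly = 0.12 + 0.2 = 0.3200
ω₁+ω₂+ω₃+ω₄ = -6.5000  →  vx = (0.075/4)·-6.5000 = -0.1219
−ω₁+ω₂+ω₃−ω₄ = -5.5000  →  vy = (0.075/4)·-5.5000 = -0.1031
−ω₁+ω₂−ω₃+ω₄ = 3.5000  →  ωz = (0.075/1.2800)·3.5000 = 0.2051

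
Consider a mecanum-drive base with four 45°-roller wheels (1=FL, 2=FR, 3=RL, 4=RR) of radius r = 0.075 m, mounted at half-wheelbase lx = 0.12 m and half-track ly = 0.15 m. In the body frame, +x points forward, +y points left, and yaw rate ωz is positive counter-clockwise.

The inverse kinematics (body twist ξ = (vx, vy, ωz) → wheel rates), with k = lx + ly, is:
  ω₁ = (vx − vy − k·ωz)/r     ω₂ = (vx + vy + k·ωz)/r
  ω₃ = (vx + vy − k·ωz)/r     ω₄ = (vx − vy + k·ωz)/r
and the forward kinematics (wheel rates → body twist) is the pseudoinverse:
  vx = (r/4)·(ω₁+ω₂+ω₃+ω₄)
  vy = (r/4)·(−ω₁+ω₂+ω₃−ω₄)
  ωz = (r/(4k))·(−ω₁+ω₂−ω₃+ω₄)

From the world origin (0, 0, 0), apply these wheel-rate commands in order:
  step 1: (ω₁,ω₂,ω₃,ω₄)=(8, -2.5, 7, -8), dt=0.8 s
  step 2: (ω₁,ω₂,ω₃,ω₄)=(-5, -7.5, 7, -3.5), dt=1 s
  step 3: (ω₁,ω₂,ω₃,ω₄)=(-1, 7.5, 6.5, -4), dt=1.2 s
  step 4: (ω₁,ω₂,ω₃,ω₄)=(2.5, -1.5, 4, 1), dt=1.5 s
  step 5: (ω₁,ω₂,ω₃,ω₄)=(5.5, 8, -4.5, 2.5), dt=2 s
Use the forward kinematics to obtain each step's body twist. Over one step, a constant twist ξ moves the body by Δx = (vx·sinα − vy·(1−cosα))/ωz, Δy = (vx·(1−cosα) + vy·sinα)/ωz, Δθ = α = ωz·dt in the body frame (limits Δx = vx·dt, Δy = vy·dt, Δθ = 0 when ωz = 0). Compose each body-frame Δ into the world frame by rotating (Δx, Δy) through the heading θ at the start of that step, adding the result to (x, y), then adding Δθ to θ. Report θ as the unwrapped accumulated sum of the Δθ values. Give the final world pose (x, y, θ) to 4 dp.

(-0.1747, -0.4436, -1.8958)

step 1: ξ=(vx,vy,ωz)=(0.0844, 0.0844, -1.7708), dt=0.8 → body Δ=(0.0874, 0.0067, -1.4167) → world pose (0.0874, 0.0067, -1.4167)
step 2: ξ=(vx,vy,ωz)=(-0.1688, 0.1500, -0.9028), dt=1.0 → body Δ=(-0.0835, 0.2016, -0.9028) → world pose (0.2738, 0.1202, -2.3194)
step 3: ξ=(vx,vy,ωz)=(0.1688, 0.3563, -0.1389), dt=1.2 → body Δ=(0.2371, 0.4087, -0.1667) → world pose (0.4118, -0.3317, -2.4861)
step 4: ξ=(vx,vy,ωz)=(0.1125, -0.0187, -0.4861), dt=1.5 → body Δ=(0.1444, -0.0845, -0.7292) → world pose (0.2458, -0.3526, -3.2153)
step 5: ξ=(vx,vy,ωz)=(0.2156, -0.0844, 0.6597), dt=2.0 → body Δ=(0.4127, 0.1217, 1.3194) → world pose (-0.1747, -0.4436, -1.8958)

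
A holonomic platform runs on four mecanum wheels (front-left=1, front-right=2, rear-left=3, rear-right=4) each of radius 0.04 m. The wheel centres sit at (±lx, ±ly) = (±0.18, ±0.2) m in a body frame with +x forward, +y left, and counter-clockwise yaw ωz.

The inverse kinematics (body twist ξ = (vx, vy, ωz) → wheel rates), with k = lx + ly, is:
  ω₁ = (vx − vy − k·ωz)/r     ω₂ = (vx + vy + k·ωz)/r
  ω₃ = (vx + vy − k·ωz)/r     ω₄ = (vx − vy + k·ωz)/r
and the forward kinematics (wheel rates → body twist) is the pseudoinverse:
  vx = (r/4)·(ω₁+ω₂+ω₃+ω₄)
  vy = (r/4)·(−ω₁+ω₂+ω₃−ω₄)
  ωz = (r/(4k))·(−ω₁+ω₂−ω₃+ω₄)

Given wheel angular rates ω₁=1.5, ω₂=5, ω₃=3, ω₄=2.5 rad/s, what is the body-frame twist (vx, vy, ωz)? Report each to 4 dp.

(0.1200, 0.0400, 0.0789)

k = lx + ly = 0.18 + 0.2 = 0.3800
ω₁+ω₂+ω₃+ω₄ = 12.0000  →  vx = (0.04/4)·12.0000 = 0.1200
−ω₁+ω₂+ω₃−ω₄ = 4.0000  →  vy = (0.04/4)·4.0000 = 0.0400
−ω₁+ω₂−ω₃+ω₄ = 3.0000  →  ωz = (0.04/1.5200)·3.0000 = 0.0789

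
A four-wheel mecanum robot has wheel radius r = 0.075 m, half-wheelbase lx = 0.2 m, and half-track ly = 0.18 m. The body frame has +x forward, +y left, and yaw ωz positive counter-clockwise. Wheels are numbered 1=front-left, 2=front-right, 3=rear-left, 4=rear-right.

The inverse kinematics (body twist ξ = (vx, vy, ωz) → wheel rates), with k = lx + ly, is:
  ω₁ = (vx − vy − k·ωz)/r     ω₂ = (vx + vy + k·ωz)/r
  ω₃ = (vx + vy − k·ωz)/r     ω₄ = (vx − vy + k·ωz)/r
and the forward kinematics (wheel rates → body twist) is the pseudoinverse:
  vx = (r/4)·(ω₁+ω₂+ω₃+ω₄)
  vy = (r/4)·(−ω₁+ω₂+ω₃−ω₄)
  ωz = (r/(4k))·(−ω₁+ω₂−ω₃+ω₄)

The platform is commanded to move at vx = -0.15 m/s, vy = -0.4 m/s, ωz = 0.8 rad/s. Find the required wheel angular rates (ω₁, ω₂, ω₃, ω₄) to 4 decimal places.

k = lx + ly = 0.2 + 0.18 = 0.3800;  k·ωz = 0.3800·0.8 = 0.3040
ω₁ (FL) = (vx − vy − k·ωz)/r = -0.0540/0.075 = -0.7200
ω₂ (FR) = (vx + vy + k·ωz)/r = -0.2460/0.075 = -3.2800
ω₃ (RL) = (vx + vy − k·ωz)/r = -0.8540/0.075 = -11.3867
ω₄ (RR) = (vx − vy + k·ωz)/r = 0.5540/0.075 = 7.3867

(-0.7200, -3.2800, -11.3867, 7.3867)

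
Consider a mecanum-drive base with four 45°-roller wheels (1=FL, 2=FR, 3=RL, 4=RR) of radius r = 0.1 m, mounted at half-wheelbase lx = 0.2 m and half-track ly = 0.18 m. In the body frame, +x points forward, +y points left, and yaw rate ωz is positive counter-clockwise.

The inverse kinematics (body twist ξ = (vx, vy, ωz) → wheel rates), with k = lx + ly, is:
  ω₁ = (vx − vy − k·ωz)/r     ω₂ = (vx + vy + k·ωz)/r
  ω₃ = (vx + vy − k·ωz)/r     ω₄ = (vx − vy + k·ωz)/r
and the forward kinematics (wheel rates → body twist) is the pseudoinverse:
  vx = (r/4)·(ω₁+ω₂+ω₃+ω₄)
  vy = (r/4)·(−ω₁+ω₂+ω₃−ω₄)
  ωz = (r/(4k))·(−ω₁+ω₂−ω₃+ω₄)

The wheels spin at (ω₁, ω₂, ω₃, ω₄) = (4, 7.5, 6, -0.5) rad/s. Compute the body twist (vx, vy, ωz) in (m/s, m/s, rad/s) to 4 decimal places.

k = lx + ly = 0.2 + 0.18 = 0.3800
ω₁+ω₂+ω₃+ω₄ = 17.0000  →  vx = (0.1/4)·17.0000 = 0.4250
−ω₁+ω₂+ω₃−ω₄ = 10.0000  →  vy = (0.1/4)·10.0000 = 0.2500
−ω₁+ω₂−ω₃+ω₄ = -3.0000  →  ωz = (0.1/1.5200)·-3.0000 = -0.1974

(0.4250, 0.2500, -0.1974)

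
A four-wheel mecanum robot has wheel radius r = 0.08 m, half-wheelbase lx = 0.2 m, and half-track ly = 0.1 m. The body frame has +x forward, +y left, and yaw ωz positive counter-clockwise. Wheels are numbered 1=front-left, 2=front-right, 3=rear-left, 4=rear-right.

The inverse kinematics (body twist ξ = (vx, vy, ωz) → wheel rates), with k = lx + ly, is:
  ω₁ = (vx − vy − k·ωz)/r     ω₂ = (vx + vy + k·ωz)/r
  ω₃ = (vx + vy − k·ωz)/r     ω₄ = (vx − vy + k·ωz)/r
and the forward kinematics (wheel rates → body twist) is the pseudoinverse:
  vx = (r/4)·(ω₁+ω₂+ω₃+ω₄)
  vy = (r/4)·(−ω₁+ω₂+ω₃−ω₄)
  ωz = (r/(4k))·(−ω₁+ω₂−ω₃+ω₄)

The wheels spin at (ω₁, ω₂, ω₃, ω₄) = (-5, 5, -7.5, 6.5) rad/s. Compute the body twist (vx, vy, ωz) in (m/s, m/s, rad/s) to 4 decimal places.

k = lx + ly = 0.2 + 0.1 = 0.3000
ω₁+ω₂+ω₃+ω₄ = -1.0000  →  vx = (0.08/4)·-1.0000 = -0.0200
−ω₁+ω₂+ω₃−ω₄ = -4.0000  →  vy = (0.08/4)·-4.0000 = -0.0800
−ω₁+ω₂−ω₃+ω₄ = 24.0000  →  ωz = (0.08/1.2000)·24.0000 = 1.6000

(-0.0200, -0.0800, 1.6000)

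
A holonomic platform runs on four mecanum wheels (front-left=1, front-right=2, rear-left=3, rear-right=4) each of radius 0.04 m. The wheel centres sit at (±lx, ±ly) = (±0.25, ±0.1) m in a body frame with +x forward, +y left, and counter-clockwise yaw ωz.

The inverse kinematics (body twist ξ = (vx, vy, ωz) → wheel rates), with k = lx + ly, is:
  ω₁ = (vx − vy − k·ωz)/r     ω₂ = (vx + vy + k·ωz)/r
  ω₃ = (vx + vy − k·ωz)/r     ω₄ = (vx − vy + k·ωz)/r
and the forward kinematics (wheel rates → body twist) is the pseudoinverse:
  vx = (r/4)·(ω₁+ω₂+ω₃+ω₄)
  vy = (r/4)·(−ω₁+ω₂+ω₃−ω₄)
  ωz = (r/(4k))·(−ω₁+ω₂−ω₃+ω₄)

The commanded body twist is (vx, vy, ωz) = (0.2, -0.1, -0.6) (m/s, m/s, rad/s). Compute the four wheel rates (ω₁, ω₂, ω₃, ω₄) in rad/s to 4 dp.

(12.7500, -2.7500, 7.7500, 2.2500)

k = lx + ly = 0.25 + 0.1 = 0.3500;  k·ωz = 0.3500·-0.6 = -0.2100
ω₁ (FL) = (vx − vy − k·ωz)/r = 0.5100/0.04 = 12.7500
ω₂ (FR) = (vx + vy + k·ωz)/r = -0.1100/0.04 = -2.7500
ω₃ (RL) = (vx + vy − k·ωz)/r = 0.3100/0.04 = 7.7500
ω₄ (RR) = (vx − vy + k·ωz)/r = 0.0900/0.04 = 2.2500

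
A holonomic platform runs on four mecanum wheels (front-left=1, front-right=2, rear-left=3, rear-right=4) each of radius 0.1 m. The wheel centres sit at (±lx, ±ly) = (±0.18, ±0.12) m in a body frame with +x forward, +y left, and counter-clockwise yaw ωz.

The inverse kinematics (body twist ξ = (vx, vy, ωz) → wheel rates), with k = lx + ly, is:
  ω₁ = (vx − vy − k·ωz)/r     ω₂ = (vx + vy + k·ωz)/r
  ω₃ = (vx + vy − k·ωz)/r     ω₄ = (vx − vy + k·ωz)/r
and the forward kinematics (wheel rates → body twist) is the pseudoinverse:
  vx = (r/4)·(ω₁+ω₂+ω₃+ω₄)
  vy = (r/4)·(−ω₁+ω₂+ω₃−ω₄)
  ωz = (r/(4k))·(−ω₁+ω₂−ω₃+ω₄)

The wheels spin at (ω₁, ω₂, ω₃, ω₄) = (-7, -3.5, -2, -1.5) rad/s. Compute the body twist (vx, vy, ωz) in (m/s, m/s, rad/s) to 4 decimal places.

(-0.3500, 0.0750, 0.3333)

k = lx + ly = 0.18 + 0.12 = 0.3000
ω₁+ω₂+ω₃+ω₄ = -14.0000  →  vx = (0.1/4)·-14.0000 = -0.3500
−ω₁+ω₂+ω₃−ω₄ = 3.0000  →  vy = (0.1/4)·3.0000 = 0.0750
−ω₁+ω₂−ω₃+ω₄ = 4.0000  →  ωz = (0.1/1.2000)·4.0000 = 0.3333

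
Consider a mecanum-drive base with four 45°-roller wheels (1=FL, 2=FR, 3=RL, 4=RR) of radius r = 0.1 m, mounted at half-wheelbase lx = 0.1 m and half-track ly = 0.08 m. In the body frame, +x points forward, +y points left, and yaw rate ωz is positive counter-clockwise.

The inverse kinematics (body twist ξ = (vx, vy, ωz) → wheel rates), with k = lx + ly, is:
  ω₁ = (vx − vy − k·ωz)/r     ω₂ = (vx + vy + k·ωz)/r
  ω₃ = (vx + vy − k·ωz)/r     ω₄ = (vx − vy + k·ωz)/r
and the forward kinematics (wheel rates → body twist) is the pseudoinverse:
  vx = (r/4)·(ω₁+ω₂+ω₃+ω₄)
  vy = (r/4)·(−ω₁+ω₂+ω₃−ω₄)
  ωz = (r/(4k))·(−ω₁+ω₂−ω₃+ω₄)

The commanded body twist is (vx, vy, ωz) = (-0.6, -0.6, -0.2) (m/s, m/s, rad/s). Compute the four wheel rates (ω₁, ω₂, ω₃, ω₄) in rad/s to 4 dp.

(0.3600, -12.3600, -11.6400, -0.3600)

k = lx + ly = 0.1 + 0.08 = 0.1800;  k·ωz = 0.1800·-0.2 = -0.0360
ω₁ (FL) = (vx − vy − k·ωz)/r = 0.0360/0.1 = 0.3600
ω₂ (FR) = (vx + vy + k·ωz)/r = -1.2360/0.1 = -12.3600
ω₃ (RL) = (vx + vy − k·ωz)/r = -1.1640/0.1 = -11.6400
ω₄ (RR) = (vx − vy + k·ωz)/r = -0.0360/0.1 = -0.3600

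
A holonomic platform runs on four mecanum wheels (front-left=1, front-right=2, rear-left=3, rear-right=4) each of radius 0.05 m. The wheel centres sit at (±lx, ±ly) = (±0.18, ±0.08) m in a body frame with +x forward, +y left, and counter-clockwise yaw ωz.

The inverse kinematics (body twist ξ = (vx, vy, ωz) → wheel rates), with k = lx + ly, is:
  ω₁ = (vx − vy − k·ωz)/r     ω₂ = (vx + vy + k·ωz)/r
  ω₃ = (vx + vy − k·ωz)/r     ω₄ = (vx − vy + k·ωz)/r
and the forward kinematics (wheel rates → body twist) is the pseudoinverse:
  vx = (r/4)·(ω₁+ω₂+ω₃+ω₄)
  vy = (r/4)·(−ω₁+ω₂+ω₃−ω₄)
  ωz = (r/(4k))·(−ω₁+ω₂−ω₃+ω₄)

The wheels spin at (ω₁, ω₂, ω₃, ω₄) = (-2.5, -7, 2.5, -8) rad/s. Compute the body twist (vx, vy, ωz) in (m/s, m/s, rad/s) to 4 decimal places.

k = lx + ly = 0.18 + 0.08 = 0.2600
ω₁+ω₂+ω₃+ω₄ = -15.0000  →  vx = (0.05/4)·-15.0000 = -0.1875
−ω₁+ω₂+ω₃−ω₄ = 6.0000  →  vy = (0.05/4)·6.0000 = 0.0750
−ω₁+ω₂−ω₃+ω₄ = -15.0000  →  ωz = (0.05/1.0400)·-15.0000 = -0.7212

(-0.1875, 0.0750, -0.7212)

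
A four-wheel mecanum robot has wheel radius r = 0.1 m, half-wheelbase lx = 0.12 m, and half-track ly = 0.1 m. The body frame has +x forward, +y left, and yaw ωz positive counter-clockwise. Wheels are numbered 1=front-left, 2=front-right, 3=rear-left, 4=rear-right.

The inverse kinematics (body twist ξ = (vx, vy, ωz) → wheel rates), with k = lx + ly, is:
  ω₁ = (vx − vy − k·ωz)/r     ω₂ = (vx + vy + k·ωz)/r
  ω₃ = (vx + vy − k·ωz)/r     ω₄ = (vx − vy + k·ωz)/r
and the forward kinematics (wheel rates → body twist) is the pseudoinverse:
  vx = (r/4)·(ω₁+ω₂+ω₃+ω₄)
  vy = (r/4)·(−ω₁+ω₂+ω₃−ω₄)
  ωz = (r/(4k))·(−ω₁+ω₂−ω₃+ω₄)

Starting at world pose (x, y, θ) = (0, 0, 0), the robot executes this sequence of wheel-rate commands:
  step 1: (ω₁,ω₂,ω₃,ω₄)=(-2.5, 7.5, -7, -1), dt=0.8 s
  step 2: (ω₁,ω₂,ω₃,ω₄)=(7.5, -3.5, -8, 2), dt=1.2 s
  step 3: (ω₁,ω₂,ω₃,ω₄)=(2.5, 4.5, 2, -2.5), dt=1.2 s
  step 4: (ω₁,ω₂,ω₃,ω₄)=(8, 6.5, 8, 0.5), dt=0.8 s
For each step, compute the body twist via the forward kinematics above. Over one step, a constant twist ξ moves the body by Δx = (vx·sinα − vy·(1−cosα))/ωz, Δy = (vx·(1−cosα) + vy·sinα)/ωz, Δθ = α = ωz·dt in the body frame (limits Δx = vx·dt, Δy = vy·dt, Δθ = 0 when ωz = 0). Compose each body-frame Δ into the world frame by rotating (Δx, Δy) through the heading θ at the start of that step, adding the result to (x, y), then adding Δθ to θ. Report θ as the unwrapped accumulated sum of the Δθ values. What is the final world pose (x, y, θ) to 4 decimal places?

step 1: ξ=(vx,vy,ωz)=(-0.0750, 0.1000, 1.8182), dt=0.8 → body Δ=(-0.0896, 0.0182, 1.4545) → world pose (-0.0896, 0.0182, 1.4545)
step 2: ξ=(vx,vy,ωz)=(-0.0500, -0.5250, -0.1136), dt=1.2 → body Δ=(-0.1027, -0.6240, -0.1364) → world pose (0.5182, -0.1562, 1.3182)
step 3: ξ=(vx,vy,ωz)=(0.1625, 0.1625, -0.2841), dt=1.2 → body Δ=(0.2242, 0.1583, -0.3409) → world pose (0.4210, 0.1004, 0.9773)
step 4: ξ=(vx,vy,ωz)=(0.5750, 0.1500, -1.0227), dt=0.8 → body Δ=(0.4568, -0.0709, -0.8182) → world pose (0.7352, 0.4394, 0.1591)

(0.7352, 0.4394, 0.1591)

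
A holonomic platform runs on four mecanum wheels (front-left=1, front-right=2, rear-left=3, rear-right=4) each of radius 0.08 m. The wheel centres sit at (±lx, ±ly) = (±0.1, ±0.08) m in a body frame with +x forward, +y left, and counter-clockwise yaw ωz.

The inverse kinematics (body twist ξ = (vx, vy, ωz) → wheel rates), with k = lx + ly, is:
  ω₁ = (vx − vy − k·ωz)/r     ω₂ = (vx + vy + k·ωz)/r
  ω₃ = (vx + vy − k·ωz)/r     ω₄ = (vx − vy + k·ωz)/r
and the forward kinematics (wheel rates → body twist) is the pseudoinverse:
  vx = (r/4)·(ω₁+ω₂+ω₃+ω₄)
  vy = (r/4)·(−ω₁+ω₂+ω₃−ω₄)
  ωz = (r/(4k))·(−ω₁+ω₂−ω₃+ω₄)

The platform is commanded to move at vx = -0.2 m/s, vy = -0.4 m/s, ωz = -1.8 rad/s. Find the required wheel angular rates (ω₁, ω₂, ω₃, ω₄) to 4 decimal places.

k = lx + ly = 0.1 + 0.08 = 0.1800;  k·ωz = 0.1800·-1.8 = -0.3240
ω₁ (FL) = (vx − vy − k·ωz)/r = 0.5240/0.08 = 6.5500
ω₂ (FR) = (vx + vy + k·ωz)/r = -0.9240/0.08 = -11.5500
ω₃ (RL) = (vx + vy − k·ωz)/r = -0.2760/0.08 = -3.4500
ω₄ (RR) = (vx − vy + k·ωz)/r = -0.1240/0.08 = -1.5500

(6.5500, -11.5500, -3.4500, -1.5500)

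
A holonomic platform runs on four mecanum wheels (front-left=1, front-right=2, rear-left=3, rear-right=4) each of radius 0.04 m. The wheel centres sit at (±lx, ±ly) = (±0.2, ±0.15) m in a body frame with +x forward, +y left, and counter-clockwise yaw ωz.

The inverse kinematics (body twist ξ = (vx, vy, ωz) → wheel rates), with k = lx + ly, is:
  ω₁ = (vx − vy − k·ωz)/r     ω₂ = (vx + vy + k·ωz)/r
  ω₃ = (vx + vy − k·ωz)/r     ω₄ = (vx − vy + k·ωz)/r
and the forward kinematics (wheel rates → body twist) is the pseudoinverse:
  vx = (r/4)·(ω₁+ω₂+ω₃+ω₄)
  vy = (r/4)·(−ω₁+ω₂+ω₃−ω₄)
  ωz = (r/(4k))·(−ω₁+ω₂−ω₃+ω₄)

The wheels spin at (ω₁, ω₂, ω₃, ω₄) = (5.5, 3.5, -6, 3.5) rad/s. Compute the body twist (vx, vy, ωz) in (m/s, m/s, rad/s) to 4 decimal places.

k = lx + ly = 0.2 + 0.15 = 0.3500
ω₁+ω₂+ω₃+ω₄ = 6.5000  →  vx = (0.04/4)·6.5000 = 0.0650
−ω₁+ω₂+ω₃−ω₄ = -11.5000  →  vy = (0.04/4)·-11.5000 = -0.1150
−ω₁+ω₂−ω₃+ω₄ = 7.5000  →  ωz = (0.04/1.4000)·7.5000 = 0.2143

(0.0650, -0.1150, 0.2143)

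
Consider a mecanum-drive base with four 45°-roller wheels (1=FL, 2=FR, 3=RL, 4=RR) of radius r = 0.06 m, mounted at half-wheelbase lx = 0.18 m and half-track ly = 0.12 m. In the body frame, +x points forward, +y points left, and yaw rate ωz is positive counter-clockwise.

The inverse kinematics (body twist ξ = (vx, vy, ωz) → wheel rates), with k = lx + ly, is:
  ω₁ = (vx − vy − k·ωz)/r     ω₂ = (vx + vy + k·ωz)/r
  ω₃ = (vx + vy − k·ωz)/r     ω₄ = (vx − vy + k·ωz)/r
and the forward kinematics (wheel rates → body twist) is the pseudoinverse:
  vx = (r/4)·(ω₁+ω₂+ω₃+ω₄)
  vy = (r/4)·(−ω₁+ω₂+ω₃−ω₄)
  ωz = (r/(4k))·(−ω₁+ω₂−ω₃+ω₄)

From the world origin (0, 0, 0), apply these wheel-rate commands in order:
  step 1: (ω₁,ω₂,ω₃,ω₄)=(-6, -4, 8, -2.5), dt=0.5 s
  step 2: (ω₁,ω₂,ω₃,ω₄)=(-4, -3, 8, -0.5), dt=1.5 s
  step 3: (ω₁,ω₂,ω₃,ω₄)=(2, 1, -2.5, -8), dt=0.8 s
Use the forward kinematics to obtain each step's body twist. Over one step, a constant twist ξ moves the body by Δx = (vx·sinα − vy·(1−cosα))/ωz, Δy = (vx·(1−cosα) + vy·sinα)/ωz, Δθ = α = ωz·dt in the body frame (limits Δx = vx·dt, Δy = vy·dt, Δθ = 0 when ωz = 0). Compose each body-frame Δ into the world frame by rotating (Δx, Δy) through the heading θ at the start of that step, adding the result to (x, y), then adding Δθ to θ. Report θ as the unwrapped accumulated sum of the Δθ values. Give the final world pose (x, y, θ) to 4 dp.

(0.0731, 0.3809, -1.0350)

step 1: ξ=(vx,vy,ωz)=(-0.0675, 0.1875, -0.4250), dt=0.5 → body Δ=(-0.0236, 0.0966, -0.2125) → world pose (-0.0236, 0.0966, -0.2125)
step 2: ξ=(vx,vy,ωz)=(0.0075, 0.1425, -0.3750), dt=1.5 → body Δ=(0.0692, 0.1996, -0.5625) → world pose (0.0862, 0.2771, -0.7750)
step 3: ξ=(vx,vy,ωz)=(-0.1125, 0.0675, -0.3250), dt=0.8 → body Δ=(-0.0820, 0.0650, -0.2600) → world pose (0.0731, 0.3809, -1.0350)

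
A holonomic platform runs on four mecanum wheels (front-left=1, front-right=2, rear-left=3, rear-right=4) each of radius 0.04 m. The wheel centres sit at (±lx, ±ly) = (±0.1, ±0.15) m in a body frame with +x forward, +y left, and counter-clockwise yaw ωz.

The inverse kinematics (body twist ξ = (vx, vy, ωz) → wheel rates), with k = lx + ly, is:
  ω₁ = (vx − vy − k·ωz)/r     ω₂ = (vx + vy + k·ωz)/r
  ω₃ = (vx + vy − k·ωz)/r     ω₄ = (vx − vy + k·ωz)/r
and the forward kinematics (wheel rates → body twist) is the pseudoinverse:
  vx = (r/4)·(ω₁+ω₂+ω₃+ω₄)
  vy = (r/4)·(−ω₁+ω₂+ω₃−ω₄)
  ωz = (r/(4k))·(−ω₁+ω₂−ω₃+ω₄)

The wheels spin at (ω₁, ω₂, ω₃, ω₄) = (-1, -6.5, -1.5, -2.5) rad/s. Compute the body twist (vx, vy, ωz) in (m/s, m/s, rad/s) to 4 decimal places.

(-0.1150, -0.0450, -0.2600)

k = lx + ly = 0.1 + 0.15 = 0.2500
ω₁+ω₂+ω₃+ω₄ = -11.5000  →  vx = (0.04/4)·-11.5000 = -0.1150
−ω₁+ω₂+ω₃−ω₄ = -4.5000  →  vy = (0.04/4)·-4.5000 = -0.0450
−ω₁+ω₂−ω₃+ω₄ = -6.5000  →  ωz = (0.04/1.0000)·-6.5000 = -0.2600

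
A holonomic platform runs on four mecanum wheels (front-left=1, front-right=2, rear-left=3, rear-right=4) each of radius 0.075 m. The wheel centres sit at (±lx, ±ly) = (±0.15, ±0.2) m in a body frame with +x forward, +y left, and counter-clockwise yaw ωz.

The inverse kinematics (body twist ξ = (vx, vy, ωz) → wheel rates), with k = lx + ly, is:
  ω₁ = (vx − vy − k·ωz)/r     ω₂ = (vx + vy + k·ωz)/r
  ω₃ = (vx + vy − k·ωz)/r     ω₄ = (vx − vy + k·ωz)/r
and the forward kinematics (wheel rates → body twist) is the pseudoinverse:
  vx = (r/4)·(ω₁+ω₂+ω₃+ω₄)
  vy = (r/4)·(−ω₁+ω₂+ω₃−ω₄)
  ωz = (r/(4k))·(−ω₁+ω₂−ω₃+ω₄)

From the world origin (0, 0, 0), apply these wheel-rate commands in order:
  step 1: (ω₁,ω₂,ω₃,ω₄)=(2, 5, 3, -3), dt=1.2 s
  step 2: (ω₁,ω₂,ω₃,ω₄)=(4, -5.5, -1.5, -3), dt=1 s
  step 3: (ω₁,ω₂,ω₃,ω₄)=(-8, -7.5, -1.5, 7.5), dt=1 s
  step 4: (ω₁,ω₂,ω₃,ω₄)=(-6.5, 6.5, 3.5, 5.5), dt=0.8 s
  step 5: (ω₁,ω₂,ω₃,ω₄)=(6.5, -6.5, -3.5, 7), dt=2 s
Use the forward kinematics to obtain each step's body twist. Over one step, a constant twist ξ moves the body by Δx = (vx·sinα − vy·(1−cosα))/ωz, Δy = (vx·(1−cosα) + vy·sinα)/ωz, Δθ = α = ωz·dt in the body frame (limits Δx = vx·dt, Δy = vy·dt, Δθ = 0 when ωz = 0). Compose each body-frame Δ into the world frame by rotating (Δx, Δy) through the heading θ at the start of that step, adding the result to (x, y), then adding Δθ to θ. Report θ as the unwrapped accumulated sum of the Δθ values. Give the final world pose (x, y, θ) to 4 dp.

step 1: ξ=(vx,vy,ωz)=(0.1313, 0.1687, -0.1607), dt=1.2 → body Δ=(0.1760, 0.1861, -0.1929) → world pose (0.1760, 0.1861, -0.1929)
step 2: ξ=(vx,vy,ωz)=(-0.1125, -0.1500, -0.5893), dt=1.0 → body Δ=(-0.1490, -0.1093, -0.5893) → world pose (0.0088, 0.1074, -0.7821)
step 3: ξ=(vx,vy,ωz)=(-0.1781, -0.1594, 0.5089), dt=1.0 → body Δ=(-0.1308, -0.1969, 0.5089) → world pose (-0.2228, 0.0599, -0.2732)
step 4: ξ=(vx,vy,ωz)=(0.1688, 0.2062, 0.8036), dt=0.8 → body Δ=(0.0747, 0.1958, 0.6429) → world pose (-0.0981, 0.2283, 0.3696)
step 5: ξ=(vx,vy,ωz)=(0.0656, -0.4406, -0.1339), dt=2.0 → body Δ=(0.0124, -0.8882, -0.2679) → world pose (0.2343, -0.5954, 0.1018)

(0.2343, -0.5954, 0.1018)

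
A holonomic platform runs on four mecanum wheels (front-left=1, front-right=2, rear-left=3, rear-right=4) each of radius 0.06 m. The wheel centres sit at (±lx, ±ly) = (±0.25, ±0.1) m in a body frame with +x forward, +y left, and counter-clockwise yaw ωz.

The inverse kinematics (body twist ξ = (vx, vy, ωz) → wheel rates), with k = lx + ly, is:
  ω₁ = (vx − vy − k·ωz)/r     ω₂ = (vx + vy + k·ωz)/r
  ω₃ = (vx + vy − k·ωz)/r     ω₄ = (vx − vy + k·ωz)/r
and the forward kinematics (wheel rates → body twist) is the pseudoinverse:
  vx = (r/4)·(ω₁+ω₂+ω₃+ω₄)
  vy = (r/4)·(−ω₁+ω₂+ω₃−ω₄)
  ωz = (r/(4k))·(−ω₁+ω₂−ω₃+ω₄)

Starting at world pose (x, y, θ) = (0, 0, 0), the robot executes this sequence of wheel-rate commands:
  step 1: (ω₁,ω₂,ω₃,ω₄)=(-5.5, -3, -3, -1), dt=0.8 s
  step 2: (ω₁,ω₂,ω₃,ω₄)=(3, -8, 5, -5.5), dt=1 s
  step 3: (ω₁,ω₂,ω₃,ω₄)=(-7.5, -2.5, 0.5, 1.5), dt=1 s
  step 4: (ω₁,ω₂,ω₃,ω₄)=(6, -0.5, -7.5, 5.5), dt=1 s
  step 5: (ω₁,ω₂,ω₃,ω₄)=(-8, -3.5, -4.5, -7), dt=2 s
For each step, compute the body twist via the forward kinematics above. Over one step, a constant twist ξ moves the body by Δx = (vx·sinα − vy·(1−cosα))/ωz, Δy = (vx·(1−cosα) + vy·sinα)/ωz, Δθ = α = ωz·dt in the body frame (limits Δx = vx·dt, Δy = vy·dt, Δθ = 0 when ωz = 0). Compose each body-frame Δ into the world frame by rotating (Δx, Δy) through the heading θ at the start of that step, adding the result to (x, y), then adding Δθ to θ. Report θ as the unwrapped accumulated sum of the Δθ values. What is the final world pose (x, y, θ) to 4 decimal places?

(-0.9966, 0.1478, -0.0600)

step 1: ξ=(vx,vy,ωz)=(-0.1875, 0.0075, 0.1929), dt=0.8 → body Δ=(-0.1499, -0.0056, 0.1543) → world pose (-0.1499, -0.0056, 0.1543)
step 2: ξ=(vx,vy,ωz)=(-0.0825, -0.0075, -0.9214), dt=1.0 → body Δ=(-0.0745, 0.0289, -0.9214) → world pose (-0.2280, 0.0115, -0.7671)
step 3: ξ=(vx,vy,ωz)=(-0.1200, 0.0600, 0.2571), dt=1.0 → body Δ=(-0.1264, 0.0440, 0.2571) → world pose (-0.2884, 0.1309, -0.5100)
step 4: ξ=(vx,vy,ωz)=(0.0525, -0.2925, 0.2786), dt=1.0 → body Δ=(0.0923, -0.2815, 0.2786) → world pose (-0.3452, -0.1598, -0.2314)
step 5: ξ=(vx,vy,ωz)=(-0.3450, 0.1050, 0.0857), dt=2.0 → body Δ=(-0.7046, 0.1500, 0.1714) → world pose (-0.9966, 0.1478, -0.0600)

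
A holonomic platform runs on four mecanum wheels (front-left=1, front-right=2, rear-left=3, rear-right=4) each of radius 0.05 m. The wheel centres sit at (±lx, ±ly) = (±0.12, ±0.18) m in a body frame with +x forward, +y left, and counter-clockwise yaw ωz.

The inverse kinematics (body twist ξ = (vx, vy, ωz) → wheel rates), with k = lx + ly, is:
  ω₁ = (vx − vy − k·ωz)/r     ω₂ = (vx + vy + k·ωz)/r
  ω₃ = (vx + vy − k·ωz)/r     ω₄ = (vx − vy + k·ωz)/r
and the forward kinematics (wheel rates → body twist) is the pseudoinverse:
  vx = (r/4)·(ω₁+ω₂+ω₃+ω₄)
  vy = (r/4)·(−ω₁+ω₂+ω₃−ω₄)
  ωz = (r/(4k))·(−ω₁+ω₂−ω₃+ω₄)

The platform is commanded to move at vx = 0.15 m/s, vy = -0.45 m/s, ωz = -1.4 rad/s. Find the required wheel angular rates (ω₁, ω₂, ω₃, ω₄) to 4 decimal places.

k = lx + ly = 0.12 + 0.18 = 0.3000;  k·ωz = 0.3000·-1.4 = -0.4200
ω₁ (FL) = (vx − vy − k·ωz)/r = 1.0200/0.05 = 20.4000
ω₂ (FR) = (vx + vy + k·ωz)/r = -0.7200/0.05 = -14.4000
ω₃ (RL) = (vx + vy − k·ωz)/r = 0.1200/0.05 = 2.4000
ω₄ (RR) = (vx − vy + k·ωz)/r = 0.1800/0.05 = 3.6000

(20.4000, -14.4000, 2.4000, 3.6000)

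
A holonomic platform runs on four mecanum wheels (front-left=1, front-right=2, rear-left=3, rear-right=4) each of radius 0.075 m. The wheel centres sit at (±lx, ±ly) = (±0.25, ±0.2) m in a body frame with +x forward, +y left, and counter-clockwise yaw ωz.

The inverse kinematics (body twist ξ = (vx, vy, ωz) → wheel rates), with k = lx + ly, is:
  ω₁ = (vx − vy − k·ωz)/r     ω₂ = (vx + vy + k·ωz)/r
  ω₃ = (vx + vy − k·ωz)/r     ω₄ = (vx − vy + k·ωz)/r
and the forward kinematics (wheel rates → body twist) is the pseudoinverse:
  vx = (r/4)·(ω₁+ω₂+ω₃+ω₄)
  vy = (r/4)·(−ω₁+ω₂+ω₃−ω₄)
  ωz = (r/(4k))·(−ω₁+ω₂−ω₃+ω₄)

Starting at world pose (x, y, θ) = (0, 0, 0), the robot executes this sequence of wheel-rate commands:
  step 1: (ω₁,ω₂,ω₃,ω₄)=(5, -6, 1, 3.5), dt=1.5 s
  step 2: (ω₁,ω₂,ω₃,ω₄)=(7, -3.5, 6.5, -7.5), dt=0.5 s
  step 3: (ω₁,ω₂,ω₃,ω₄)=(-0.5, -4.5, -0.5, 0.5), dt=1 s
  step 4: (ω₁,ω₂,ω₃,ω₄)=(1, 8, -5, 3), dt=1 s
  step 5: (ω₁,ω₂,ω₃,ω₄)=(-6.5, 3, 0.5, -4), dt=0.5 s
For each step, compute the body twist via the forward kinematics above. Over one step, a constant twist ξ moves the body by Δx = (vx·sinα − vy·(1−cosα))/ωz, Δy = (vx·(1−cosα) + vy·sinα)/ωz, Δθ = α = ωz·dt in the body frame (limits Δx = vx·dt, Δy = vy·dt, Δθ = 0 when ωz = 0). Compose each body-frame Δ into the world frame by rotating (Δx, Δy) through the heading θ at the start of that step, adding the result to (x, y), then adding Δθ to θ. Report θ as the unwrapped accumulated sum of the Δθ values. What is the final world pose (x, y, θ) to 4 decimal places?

(-0.0164, -0.3024, -0.4375)

step 1: ξ=(vx,vy,ωz)=(0.0656, -0.2531, -0.3542), dt=1.5 → body Δ=(-0.0046, -0.3876, -0.5312) → world pose (-0.0046, -0.3876, -0.5312)
step 2: ξ=(vx,vy,ωz)=(0.0469, 0.0656, -1.0208), dt=0.5 → body Δ=(0.0306, 0.0256, -0.5104) → world pose (0.0347, -0.3811, -1.0417)
step 3: ξ=(vx,vy,ωz)=(-0.0937, -0.0937, -0.1250), dt=1.0 → body Δ=(-0.0994, -0.0877, -0.1250) → world pose (-0.0911, -0.3396, -1.1667)
step 4: ξ=(vx,vy,ωz)=(0.1312, -0.0187, 0.6250), dt=1.0 → body Δ=(0.1285, 0.0221, 0.6250) → world pose (-0.0202, -0.4491, -0.5417)
step 5: ξ=(vx,vy,ωz)=(-0.1313, 0.2625, 0.2083), dt=0.5 → body Δ=(-0.0723, 0.1276, 0.1042) → world pose (-0.0164, -0.3024, -0.4375)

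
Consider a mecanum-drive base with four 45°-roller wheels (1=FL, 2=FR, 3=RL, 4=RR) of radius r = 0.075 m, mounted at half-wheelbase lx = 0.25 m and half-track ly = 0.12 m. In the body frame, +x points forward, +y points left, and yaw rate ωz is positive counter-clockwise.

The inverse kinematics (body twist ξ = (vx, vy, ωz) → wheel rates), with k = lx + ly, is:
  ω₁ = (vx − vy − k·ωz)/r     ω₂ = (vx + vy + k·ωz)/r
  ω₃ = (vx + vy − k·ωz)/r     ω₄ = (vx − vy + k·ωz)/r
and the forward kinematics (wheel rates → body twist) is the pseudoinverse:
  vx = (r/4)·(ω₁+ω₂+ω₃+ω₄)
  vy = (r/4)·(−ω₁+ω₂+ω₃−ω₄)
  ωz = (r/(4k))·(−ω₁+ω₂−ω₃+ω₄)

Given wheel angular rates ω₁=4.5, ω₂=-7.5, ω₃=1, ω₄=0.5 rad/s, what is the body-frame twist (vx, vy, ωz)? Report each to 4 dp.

(-0.0281, -0.2156, -0.6334)

k = lx + ly = 0.25 + 0.12 = 0.3700
ω₁+ω₂+ω₃+ω₄ = -1.5000  →  vx = (0.075/4)·-1.5000 = -0.0281
−ω₁+ω₂+ω₃−ω₄ = -11.5000  →  vy = (0.075/4)·-11.5000 = -0.2156
−ω₁+ω₂−ω₃+ω₄ = -12.5000  →  ωz = (0.075/1.4800)·-12.5000 = -0.6334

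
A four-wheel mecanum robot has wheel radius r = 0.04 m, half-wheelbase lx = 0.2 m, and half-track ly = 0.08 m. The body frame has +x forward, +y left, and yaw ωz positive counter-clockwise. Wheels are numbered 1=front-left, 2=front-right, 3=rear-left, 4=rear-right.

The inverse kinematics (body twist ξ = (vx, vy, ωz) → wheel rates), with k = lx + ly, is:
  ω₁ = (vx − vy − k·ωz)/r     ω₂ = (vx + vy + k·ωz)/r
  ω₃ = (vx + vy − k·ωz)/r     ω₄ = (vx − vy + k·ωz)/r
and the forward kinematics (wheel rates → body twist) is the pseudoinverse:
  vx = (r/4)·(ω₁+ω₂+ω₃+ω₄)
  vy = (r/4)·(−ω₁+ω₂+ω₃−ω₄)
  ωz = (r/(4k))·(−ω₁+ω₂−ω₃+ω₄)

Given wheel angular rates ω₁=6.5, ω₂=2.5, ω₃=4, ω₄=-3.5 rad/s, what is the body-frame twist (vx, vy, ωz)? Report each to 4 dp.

k = lx + ly = 0.2 + 0.08 = 0.2800
ω₁+ω₂+ω₃+ω₄ = 9.5000  →  vx = (0.04/4)·9.5000 = 0.0950
−ω₁+ω₂+ω₃−ω₄ = 3.5000  →  vy = (0.04/4)·3.5000 = 0.0350
−ω₁+ω₂−ω₃+ω₄ = -11.5000  →  ωz = (0.04/1.1200)·-11.5000 = -0.4107

(0.0950, 0.0350, -0.4107)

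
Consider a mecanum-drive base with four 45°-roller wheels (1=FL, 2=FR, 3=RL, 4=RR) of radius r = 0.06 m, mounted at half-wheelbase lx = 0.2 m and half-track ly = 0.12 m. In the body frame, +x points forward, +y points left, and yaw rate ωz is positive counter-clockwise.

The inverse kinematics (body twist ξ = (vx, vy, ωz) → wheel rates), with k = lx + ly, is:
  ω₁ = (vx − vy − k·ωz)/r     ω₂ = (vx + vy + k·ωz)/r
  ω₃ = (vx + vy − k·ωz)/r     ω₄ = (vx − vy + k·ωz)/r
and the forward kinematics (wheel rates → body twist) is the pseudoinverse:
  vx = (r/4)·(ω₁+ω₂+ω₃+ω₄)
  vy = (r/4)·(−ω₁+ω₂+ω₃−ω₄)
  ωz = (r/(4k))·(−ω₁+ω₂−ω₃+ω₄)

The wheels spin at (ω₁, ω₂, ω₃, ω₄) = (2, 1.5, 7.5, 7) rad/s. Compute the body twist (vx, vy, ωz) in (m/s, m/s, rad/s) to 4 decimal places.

k = lx + ly = 0.2 + 0.12 = 0.3200
ω₁+ω₂+ω₃+ω₄ = 18.0000  →  vx = (0.06/4)·18.0000 = 0.2700
−ω₁+ω₂+ω₃−ω₄ = 0.0000  →  vy = (0.06/4)·0.0000 = 0.0000
−ω₁+ω₂−ω₃+ω₄ = -1.0000  →  ωz = (0.06/1.2800)·-1.0000 = -0.0469

(0.2700, 0.0000, -0.0469)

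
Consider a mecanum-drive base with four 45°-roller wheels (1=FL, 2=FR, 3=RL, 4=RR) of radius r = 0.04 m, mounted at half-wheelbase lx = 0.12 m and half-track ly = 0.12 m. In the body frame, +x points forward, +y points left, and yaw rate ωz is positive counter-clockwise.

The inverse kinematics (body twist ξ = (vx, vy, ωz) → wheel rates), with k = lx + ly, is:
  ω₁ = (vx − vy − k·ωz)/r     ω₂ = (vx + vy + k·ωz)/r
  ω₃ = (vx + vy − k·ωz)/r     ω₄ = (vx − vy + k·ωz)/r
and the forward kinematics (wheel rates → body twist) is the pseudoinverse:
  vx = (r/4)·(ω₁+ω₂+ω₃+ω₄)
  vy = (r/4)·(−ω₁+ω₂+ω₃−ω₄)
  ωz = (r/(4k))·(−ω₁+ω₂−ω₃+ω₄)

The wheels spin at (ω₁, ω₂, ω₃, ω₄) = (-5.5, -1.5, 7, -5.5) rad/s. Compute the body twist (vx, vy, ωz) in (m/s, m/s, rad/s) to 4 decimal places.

(-0.0550, 0.1650, -0.3542)

k = lx + ly = 0.12 + 0.12 = 0.2400
ω₁+ω₂+ω₃+ω₄ = -5.5000  →  vx = (0.04/4)·-5.5000 = -0.0550
−ω₁+ω₂+ω₃−ω₄ = 16.5000  →  vy = (0.04/4)·16.5000 = 0.1650
−ω₁+ω₂−ω₃+ω₄ = -8.5000  →  ωz = (0.04/0.9600)·-8.5000 = -0.3542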